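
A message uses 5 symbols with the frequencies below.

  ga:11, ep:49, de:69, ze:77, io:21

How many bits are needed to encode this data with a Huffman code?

Build the Huffman tree bottom-up:
ga(11) + io(21) → 32
32 + ep(49) → 81
de(69) + ze(77) → 146
81 + 146 → 227
Each symbol's bit-cost is frequency × depth; summing gives 486 bits (equivalently 32 + 81 + 146 + 227).

486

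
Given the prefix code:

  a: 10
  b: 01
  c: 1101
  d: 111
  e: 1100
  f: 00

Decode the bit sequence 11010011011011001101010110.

cfcaecbba

Read left to right; each codeword is recognised as soon as it completes (prefix code):
  1101→c | 00→f | 1101→c | 10→a | 1100→e | 1101→c | 01→b | 01→b | 10→a
Decoded message: cfcaecbba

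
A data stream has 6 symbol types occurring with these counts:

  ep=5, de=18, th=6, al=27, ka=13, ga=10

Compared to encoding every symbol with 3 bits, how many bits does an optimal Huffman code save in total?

Fixed-length: 3 bits × 79 symbols = 237 bits.
Huffman merges:
merge ep(5) and th(6): 11
merge ga(10) and 11: 21
merge ka(13) and de(18): 31
merge 21 and al(27): 48
merge 31 and 48: 79
Huffman total = 11 + 21 + 31 + 48 + 79 = 190 bits.
Saving = 237 − 190 = 47 bits.

47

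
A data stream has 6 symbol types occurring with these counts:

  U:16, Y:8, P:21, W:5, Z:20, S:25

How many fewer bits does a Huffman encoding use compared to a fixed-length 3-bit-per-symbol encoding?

53

Fixed-length: 3 bits × 95 symbols = 285 bits.
Huffman merges:
merge W(5) and Y(8): 13
merge 13 and U(16): 29
merge Z(20) and P(21): 41
merge S(25) and 29: 54
merge 41 and 54: 95
Huffman total = 13 + 29 + 41 + 54 + 95 = 232 bits.
Saving = 285 − 232 = 53 bits.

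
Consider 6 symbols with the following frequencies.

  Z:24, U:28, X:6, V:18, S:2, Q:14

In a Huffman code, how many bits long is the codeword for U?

Build the tree from the bottom:
combine S(2), X(6) → 8
combine 8, Q(14) → 22
combine V(18), 22 → 40
combine Z(24), U(28) → 52
combine 40, 52 → 92
The subtree containing U is merged 2 times, so code length = 2.

2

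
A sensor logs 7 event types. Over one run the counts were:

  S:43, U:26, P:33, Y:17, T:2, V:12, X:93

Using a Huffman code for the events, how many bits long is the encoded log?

Merge the two smallest weights repeatedly:
T(2) + V(12) → 14
14 + Y(17) → 31
U(26) + 31 → 57
P(33) + S(43) → 76
57 + 76 → 133
X(93) + 133 → 226
The encoded length is the sum of every internal node's weight: 14 + 31 + 57 + 76 + 133 + 226 = 537 bits.

537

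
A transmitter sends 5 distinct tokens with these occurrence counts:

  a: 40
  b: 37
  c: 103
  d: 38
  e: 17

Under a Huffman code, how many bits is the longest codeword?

3

Merge the two lowest-weight nodes at each step:
merge e(17) and b(37): 54
merge d(38) and a(40): 78
merge 54 and 78: 132
merge c(103) and 132: 235
The rarest symbols sit at the bottom; the longest codeword is 3 bits.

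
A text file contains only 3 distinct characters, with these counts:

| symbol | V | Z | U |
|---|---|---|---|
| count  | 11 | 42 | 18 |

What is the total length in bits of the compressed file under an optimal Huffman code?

100

Greedily combine the two least-frequent nodes:
combine V(11), U(18) → 29
combine 29, Z(42) → 71
Each symbol's bit-cost is frequency × depth; summing gives 100 bits (equivalently 29 + 71).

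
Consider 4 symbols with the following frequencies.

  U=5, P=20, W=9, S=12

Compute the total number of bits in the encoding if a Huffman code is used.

Merge the two smallest weights repeatedly:
U(5) + W(9) → 14
S(12) + 14 → 26
P(20) + 26 → 46
The encoded length is the sum of every internal node's weight: 14 + 26 + 46 = 86 bits.

86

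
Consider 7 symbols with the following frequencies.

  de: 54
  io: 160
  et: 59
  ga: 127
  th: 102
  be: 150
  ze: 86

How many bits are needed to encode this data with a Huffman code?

2017

Build the Huffman tree bottom-up:
de(54) + et(59) → 113
ze(86) + th(102) → 188
113 + ga(127) → 240
be(150) + io(160) → 310
188 + 240 → 428
310 + 428 → 738
Total encoded bits = sum of merged weights = 113 + 188 + 240 + 310 + 428 + 738 = 2017.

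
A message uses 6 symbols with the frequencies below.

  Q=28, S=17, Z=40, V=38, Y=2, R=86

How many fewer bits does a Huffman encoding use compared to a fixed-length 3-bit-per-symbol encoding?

153

Fixed-length: 3 bits × 211 symbols = 633 bits.
Huffman merges:
merge Y(2) and S(17): 19
merge 19 and Q(28): 47
merge V(38) and Z(40): 78
merge 47 and 78: 125
merge R(86) and 125: 211
Huffman total = 19 + 47 + 78 + 125 + 211 = 480 bits.
Saving = 633 − 480 = 153 bits.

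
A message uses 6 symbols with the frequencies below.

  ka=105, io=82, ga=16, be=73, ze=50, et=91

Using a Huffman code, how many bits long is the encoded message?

Greedily combine the two least-frequent nodes:
combine ga(16), ze(50) → 66
combine 66, be(73) → 139
combine io(82), et(91) → 173
combine ka(105), 139 → 244
combine 173, 244 → 417
Total encoded bits = sum of merged weights = 66 + 139 + 173 + 244 + 417 = 1039.

1039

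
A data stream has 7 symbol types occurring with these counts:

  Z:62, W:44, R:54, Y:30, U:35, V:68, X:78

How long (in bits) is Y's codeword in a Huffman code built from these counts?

4

Repeatedly merge the two smallest:
Y(30) + U(35) → 65
W(44) + R(54) → 98
Z(62) + 65 → 127
V(68) + X(78) → 146
98 + 127 → 225
146 + 225 → 371
The subtree containing Y is merged 4 times, so code length = 4.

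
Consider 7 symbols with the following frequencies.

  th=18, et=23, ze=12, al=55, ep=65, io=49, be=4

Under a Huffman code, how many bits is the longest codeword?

Merge the two lowest-weight nodes at each step:
be(4) + ze(12) → 16
16 + th(18) → 34
et(23) + 34 → 57
io(49) + al(55) → 104
57 + ep(65) → 122
104 + 122 → 226
The rarest symbols sit at the bottom; the longest codeword is 5 bits.

5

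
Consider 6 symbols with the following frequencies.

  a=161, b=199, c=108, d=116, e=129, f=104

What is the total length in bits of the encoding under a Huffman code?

2091

Build the Huffman tree bottom-up:
combine f(104), c(108) → 212
combine d(116), e(129) → 245
combine a(161), b(199) → 360
combine 212, 245 → 457
combine 360, 457 → 817
Each symbol's bit-cost is frequency × depth; summing gives 2091 bits (equivalently 212 + 245 + 360 + 457 + 817).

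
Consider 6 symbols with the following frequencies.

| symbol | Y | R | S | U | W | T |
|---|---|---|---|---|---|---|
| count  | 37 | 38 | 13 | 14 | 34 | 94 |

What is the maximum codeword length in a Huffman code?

4

Merge the two lowest-weight nodes at each step:
merge S(13) and U(14): 27
merge 27 and W(34): 61
merge Y(37) and R(38): 75
merge 61 and 75: 136
merge T(94) and 136: 230
The first pair merged (S, U) ends up deepest, at depth 4.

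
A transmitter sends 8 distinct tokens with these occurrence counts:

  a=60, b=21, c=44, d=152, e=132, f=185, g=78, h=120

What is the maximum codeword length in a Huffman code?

5

Merge the two lowest-weight nodes at each step:
b(21) + c(44) → 65
a(60) + 65 → 125
g(78) + h(120) → 198
125 + e(132) → 257
d(152) + f(185) → 337
198 + 257 → 455
337 + 455 → 792
Maximum depth reached is 5.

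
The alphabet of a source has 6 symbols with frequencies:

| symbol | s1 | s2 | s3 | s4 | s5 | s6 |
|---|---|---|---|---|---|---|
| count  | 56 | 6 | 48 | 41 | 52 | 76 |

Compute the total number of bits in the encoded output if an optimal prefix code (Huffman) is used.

Greedily combine the two least-frequent nodes:
s2(6) + s4(41) → 47
47 + s3(48) → 95
s5(52) + s1(56) → 108
s6(76) + 95 → 171
108 + 171 → 279
The encoded length is the sum of every internal node's weight: 47 + 95 + 108 + 171 + 279 = 700 bits.

700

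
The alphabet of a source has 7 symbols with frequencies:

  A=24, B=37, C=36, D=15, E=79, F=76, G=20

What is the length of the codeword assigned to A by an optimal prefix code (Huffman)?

3

Huffman merges, smallest pair first:
combine D(15), G(20) → 35
combine A(24), 35 → 59
combine C(36), B(37) → 73
combine 59, 73 → 132
combine F(76), E(79) → 155
combine 132, 155 → 287
A sits 3 levels below the root, so its codeword is 3 bits.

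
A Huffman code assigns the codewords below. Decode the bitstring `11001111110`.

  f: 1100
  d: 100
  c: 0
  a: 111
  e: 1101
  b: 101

Read left to right; each codeword is recognised as soon as it completes (prefix code):
  1100→f | 111→a | 111→a | 0→c
Decoded message: faac

faac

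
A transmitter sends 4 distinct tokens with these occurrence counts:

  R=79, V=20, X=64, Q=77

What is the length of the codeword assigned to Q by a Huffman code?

2

Huffman merges, smallest pair first:
V(20) + X(64) → 84
Q(77) + R(79) → 156
84 + 156 → 240
The subtree containing Q is merged 2 times, so code length = 2.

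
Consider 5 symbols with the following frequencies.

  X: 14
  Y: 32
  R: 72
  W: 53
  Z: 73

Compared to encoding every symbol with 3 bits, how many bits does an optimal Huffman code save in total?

Fixed-length: 3 bits × 244 symbols = 732 bits.
Huffman merges:
combine X(14), Y(32) → 46
combine 46, W(53) → 99
combine R(72), Z(73) → 145
combine 99, 145 → 244
Huffman total = 46 + 99 + 145 + 244 = 534 bits.
Saving = 732 − 534 = 198 bits.

198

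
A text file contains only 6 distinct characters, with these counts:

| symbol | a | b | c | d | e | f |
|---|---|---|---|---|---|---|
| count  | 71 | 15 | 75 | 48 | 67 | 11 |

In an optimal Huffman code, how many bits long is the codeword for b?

4

Build the tree from the bottom:
combine f(11), b(15) → 26
combine 26, d(48) → 74
combine e(67), a(71) → 138
combine 74, c(75) → 149
combine 138, 149 → 287
The subtree containing b is merged 4 times, so code length = 4.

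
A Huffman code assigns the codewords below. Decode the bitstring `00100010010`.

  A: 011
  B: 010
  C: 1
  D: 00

DCDBB

Read left to right; each codeword is recognised as soon as it completes (prefix code):
  00→D | 1→C | 00→D | 010→B | 010→B
Decoded message: DCDBB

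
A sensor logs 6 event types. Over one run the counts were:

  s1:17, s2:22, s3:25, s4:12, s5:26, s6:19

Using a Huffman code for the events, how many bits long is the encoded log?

312

Merge the two smallest weights repeatedly:
s4(12) + s1(17) → 29
s6(19) + s2(22) → 41
s3(25) + s5(26) → 51
29 + 41 → 70
51 + 70 → 121
Total encoded bits = sum of merged weights = 29 + 41 + 51 + 70 + 121 = 312.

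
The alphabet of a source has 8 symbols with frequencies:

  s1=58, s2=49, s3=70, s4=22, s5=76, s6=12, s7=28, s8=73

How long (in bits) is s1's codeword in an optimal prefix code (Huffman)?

Build the tree from the bottom:
merge s6(12) and s4(22): 34
merge s7(28) and 34: 62
merge s2(49) and s1(58): 107
merge 62 and s3(70): 132
merge s8(73) and s5(76): 149
merge 107 and 132: 239
merge 149 and 239: 388
The subtree containing s1 is merged 3 times, so code length = 3.

3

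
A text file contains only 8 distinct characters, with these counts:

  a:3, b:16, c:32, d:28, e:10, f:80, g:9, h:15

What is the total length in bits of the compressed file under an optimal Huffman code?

484

Build the Huffman tree bottom-up:
merge a(3) and g(9): 12
merge e(10) and 12: 22
merge h(15) and b(16): 31
merge 22 and d(28): 50
merge 31 and c(32): 63
merge 50 and 63: 113
merge f(80) and 113: 193
The encoded length is the sum of every internal node's weight: 12 + 22 + 31 + 50 + 63 + 113 + 193 = 484 bits.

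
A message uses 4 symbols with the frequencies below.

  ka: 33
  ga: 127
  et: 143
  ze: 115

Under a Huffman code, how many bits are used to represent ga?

Repeatedly merge the two smallest:
combine ka(33), ze(115) → 148
combine ga(127), et(143) → 270
combine 148, 270 → 418
ga sits 2 levels below the root, so its codeword is 2 bits.

2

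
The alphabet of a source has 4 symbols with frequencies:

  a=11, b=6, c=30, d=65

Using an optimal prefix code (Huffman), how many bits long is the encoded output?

Greedily combine the two least-frequent nodes:
merge b(6) and a(11): 17
merge 17 and c(30): 47
merge 47 and d(65): 112
Total encoded bits = sum of merged weights = 17 + 47 + 112 = 176.

176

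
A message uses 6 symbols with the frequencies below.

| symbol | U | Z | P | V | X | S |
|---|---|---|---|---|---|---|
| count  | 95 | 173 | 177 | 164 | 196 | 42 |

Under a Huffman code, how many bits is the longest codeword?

4

Merge the two lowest-weight nodes at each step:
merge S(42) and U(95): 137
merge 137 and V(164): 301
merge Z(173) and P(177): 350
merge X(196) and 301: 497
merge 350 and 497: 847
The rarest symbols sit at the bottom; the longest codeword is 4 bits.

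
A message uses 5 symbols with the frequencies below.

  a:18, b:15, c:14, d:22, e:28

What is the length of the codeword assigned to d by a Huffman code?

Repeatedly merge the two smallest:
merge c(14) and b(15): 29
merge a(18) and d(22): 40
merge e(28) and 29: 57
merge 40 and 57: 97
d's leaf is at depth 2, giving a 2-bit codeword.

2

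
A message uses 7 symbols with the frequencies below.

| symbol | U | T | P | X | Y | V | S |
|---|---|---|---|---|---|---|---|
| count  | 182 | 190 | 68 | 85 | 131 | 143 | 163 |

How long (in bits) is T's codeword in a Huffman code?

2

Build the tree from the bottom:
merge P(68) and X(85): 153
merge Y(131) and V(143): 274
merge 153 and S(163): 316
merge U(182) and T(190): 372
merge 274 and 316: 590
merge 372 and 590: 962
T's leaf is at depth 2, giving a 2-bit codeword.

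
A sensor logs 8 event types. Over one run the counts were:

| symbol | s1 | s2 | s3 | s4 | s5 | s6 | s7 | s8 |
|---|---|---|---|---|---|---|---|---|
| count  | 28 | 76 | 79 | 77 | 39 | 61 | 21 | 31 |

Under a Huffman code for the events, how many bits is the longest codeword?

4

Merge the two lowest-weight nodes at each step:
s7(21) + s1(28) → 49
s8(31) + s5(39) → 70
49 + s6(61) → 110
70 + s2(76) → 146
s4(77) + s3(79) → 156
110 + 146 → 256
156 + 256 → 412
The rarest symbols sit at the bottom; the longest codeword is 4 bits.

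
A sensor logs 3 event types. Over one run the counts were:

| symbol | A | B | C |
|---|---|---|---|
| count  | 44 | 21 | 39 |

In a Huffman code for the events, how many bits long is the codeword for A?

Repeatedly merge the two smallest:
combine B(21), C(39) → 60
combine A(44), 60 → 104
A is merged only at the final step, so code length = 1.

1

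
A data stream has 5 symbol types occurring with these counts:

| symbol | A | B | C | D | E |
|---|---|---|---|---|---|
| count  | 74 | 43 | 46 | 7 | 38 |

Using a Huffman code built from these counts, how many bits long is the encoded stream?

Build the Huffman tree bottom-up:
merge D(7) and E(38): 45
merge B(43) and 45: 88
merge C(46) and A(74): 120
merge 88 and 120: 208
Each symbol's bit-cost is frequency × depth; summing gives 461 bits (equivalently 45 + 88 + 120 + 208).

461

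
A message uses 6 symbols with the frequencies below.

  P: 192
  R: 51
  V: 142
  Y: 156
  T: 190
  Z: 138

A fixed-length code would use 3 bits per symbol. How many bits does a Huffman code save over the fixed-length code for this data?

Fixed-length: 3 bits × 869 symbols = 2607 bits.
Huffman merges:
combine R(51), Z(138) → 189
combine V(142), Y(156) → 298
combine 189, T(190) → 379
combine P(192), 298 → 490
combine 379, 490 → 869
Huffman total = 189 + 298 + 379 + 490 + 869 = 2225 bits.
Saving = 2607 − 2225 = 382 bits.

382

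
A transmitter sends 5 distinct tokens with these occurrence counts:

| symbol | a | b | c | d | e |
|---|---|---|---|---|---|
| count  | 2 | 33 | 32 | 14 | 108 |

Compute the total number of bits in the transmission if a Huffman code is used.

Greedily combine the two least-frequent nodes:
combine a(2), d(14) → 16
combine 16, c(32) → 48
combine b(33), 48 → 81
combine 81, e(108) → 189
Total encoded bits = sum of merged weights = 16 + 48 + 81 + 189 = 334.

334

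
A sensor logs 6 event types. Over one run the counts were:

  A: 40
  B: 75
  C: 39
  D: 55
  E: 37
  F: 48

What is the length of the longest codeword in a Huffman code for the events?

Merge the two lowest-weight nodes at each step:
merge E(37) and C(39): 76
merge A(40) and F(48): 88
merge D(55) and B(75): 130
merge 76 and 88: 164
merge 130 and 164: 294
The first pair merged (E, C) ends up deepest, at depth 3.

3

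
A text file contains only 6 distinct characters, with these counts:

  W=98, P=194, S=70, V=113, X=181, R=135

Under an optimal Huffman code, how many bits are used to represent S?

Build the tree from the bottom:
merge S(70) and W(98): 168
merge V(113) and R(135): 248
merge 168 and X(181): 349
merge P(194) and 248: 442
merge 349 and 442: 791
S sits 3 levels below the root, so its codeword is 3 bits.

3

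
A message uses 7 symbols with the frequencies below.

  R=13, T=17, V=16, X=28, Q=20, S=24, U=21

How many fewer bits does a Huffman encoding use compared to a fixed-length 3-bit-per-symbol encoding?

Fixed-length: 3 bits × 139 symbols = 417 bits.
Huffman merges:
R(13) + V(16) → 29
T(17) + Q(20) → 37
U(21) + S(24) → 45
X(28) + 29 → 57
37 + 45 → 82
57 + 82 → 139
Huffman total = 29 + 37 + 45 + 57 + 82 + 139 = 389 bits.
Saving = 417 − 389 = 28 bits.

28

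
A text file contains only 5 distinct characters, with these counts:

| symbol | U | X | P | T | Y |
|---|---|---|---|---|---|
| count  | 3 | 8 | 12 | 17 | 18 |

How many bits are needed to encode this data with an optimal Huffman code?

Merge the two smallest weights repeatedly:
combine U(3), X(8) → 11
combine 11, P(12) → 23
combine T(17), Y(18) → 35
combine 23, 35 → 58
Each symbol's bit-cost is frequency × depth; summing gives 127 bits (equivalently 11 + 23 + 35 + 58).

127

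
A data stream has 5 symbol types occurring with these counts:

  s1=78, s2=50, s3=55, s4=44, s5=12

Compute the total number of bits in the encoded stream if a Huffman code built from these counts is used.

Greedily combine the two least-frequent nodes:
s5(12) + s4(44) → 56
s2(50) + s3(55) → 105
56 + s1(78) → 134
105 + 134 → 239
The encoded length is the sum of every internal node's weight: 56 + 105 + 134 + 239 = 534 bits.

534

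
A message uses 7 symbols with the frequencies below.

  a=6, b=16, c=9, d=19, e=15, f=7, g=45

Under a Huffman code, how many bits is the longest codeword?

Merge the two lowest-weight nodes at each step:
combine a(6), f(7) → 13
combine c(9), 13 → 22
combine e(15), b(16) → 31
combine d(19), 22 → 41
combine 31, 41 → 72
combine g(45), 72 → 117
The rarest symbols sit at the bottom; the longest codeword is 5 bits.

5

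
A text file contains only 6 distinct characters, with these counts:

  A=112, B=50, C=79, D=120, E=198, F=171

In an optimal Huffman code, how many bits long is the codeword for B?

Huffman merges, smallest pair first:
merge B(50) and C(79): 129
merge A(112) and D(120): 232
merge 129 and F(171): 300
merge E(198) and 232: 430
merge 300 and 430: 730
The subtree containing B is merged 3 times, so code length = 3.

3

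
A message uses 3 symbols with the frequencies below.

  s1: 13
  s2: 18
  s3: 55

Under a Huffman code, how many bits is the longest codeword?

2

Merge the two lowest-weight nodes at each step:
combine s1(13), s2(18) → 31
combine 31, s3(55) → 86
The rarest symbols sit at the bottom; the longest codeword is 2 bits.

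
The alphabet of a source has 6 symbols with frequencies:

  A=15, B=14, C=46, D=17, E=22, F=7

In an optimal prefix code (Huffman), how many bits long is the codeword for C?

1

Huffman merges, smallest pair first:
F(7) + B(14) → 21
A(15) + D(17) → 32
21 + E(22) → 43
32 + 43 → 75
C(46) + 75 → 121
C is merged only at the final step, so code length = 1.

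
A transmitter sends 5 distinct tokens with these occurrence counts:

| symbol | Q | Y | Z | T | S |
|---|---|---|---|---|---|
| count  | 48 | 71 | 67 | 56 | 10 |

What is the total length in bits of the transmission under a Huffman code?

562

Merge the two smallest weights repeatedly:
combine S(10), Q(48) → 58
combine T(56), 58 → 114
combine Z(67), Y(71) → 138
combine 114, 138 → 252
Total encoded bits = sum of merged weights = 58 + 114 + 138 + 252 = 562.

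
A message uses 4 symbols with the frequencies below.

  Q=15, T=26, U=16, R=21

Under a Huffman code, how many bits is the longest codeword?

2

Merge the two lowest-weight nodes at each step:
Q(15) + U(16) → 31
R(21) + T(26) → 47
31 + 47 → 78
The rarest symbols sit at the bottom; the longest codeword is 2 bits.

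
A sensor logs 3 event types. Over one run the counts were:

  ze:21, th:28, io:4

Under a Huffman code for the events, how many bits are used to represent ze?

Huffman merges, smallest pair first:
combine io(4), ze(21) → 25
combine 25, th(28) → 53
ze's leaf is at depth 2, giving a 2-bit codeword.

2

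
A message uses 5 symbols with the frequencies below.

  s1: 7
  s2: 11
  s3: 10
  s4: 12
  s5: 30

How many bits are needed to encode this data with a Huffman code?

Build the Huffman tree bottom-up:
combine s1(7), s3(10) → 17
combine s2(11), s4(12) → 23
combine 17, 23 → 40
combine s5(30), 40 → 70
Each symbol's bit-cost is frequency × depth; summing gives 150 bits (equivalently 17 + 23 + 40 + 70).

150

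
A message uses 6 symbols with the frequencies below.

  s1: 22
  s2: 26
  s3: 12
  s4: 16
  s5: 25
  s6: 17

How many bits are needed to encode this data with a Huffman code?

Build the Huffman tree bottom-up:
s3(12) + s4(16) → 28
s6(17) + s1(22) → 39
s5(25) + s2(26) → 51
28 + 39 → 67
51 + 67 → 118
The encoded length is the sum of every internal node's weight: 28 + 39 + 51 + 67 + 118 = 303 bits.

303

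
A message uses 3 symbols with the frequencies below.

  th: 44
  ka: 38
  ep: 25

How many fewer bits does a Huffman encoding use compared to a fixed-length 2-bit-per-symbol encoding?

Fixed-length: 2 bits × 107 symbols = 214 bits.
Huffman merges:
ep(25) + ka(38) → 63
th(44) + 63 → 107
Huffman total = 63 + 107 = 170 bits.
Saving = 214 − 170 = 44 bits.

44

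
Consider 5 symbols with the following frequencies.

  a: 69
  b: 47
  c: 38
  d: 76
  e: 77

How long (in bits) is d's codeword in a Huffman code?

2

Repeatedly merge the two smallest:
combine c(38), b(47) → 85
combine a(69), d(76) → 145
combine e(77), 85 → 162
combine 145, 162 → 307
d's leaf is at depth 2, giving a 2-bit codeword.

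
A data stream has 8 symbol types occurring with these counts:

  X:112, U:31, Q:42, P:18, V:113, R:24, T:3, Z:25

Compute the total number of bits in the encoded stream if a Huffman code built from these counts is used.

945

Greedily combine the two least-frequent nodes:
combine T(3), P(18) → 21
combine 21, R(24) → 45
combine Z(25), U(31) → 56
combine Q(42), 45 → 87
combine 56, 87 → 143
combine X(112), V(113) → 225
combine 143, 225 → 368
The encoded length is the sum of every internal node's weight: 21 + 45 + 56 + 87 + 143 + 225 + 368 = 945 bits.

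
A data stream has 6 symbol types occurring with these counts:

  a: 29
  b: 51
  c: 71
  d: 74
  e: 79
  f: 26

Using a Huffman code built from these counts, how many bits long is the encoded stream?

Greedily combine the two least-frequent nodes:
merge f(26) and a(29): 55
merge b(51) and 55: 106
merge c(71) and d(74): 145
merge e(79) and 106: 185
merge 145 and 185: 330
Total encoded bits = sum of merged weights = 55 + 106 + 145 + 185 + 330 = 821.

821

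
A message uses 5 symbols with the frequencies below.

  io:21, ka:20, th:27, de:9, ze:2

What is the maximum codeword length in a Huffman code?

Merge the two lowest-weight nodes at each step:
ze(2) + de(9) → 11
11 + ka(20) → 31
io(21) + th(27) → 48
31 + 48 → 79
The first pair merged (ze, de) ends up deepest, at depth 3.

3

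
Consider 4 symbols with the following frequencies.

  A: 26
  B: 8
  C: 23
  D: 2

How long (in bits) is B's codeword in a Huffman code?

3

Build the tree from the bottom:
combine D(2), B(8) → 10
combine 10, C(23) → 33
combine A(26), 33 → 59
The subtree containing B is merged 3 times, so code length = 3.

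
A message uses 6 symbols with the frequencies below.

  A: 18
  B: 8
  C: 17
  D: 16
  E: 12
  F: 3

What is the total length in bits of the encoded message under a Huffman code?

Build the Huffman tree bottom-up:
merge F(3) and B(8): 11
merge 11 and E(12): 23
merge D(16) and C(17): 33
merge A(18) and 23: 41
merge 33 and 41: 74
Total encoded bits = sum of merged weights = 11 + 23 + 33 + 41 + 74 = 182.

182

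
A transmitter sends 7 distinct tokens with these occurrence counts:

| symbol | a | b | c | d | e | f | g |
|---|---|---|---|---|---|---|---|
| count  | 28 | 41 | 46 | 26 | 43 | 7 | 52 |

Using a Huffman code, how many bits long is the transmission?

Merge the two smallest weights repeatedly:
merge f(7) and d(26): 33
merge a(28) and 33: 61
merge b(41) and e(43): 84
merge c(46) and g(52): 98
merge 61 and 84: 145
merge 98 and 145: 243
Each symbol's bit-cost is frequency × depth; summing gives 664 bits (equivalently 33 + 61 + 84 + 98 + 145 + 243).

664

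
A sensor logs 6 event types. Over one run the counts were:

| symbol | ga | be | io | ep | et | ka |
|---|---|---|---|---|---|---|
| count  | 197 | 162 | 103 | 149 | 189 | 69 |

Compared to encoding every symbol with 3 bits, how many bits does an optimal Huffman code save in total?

Fixed-length: 3 bits × 869 symbols = 2607 bits.
Huffman merges:
combine ka(69), io(103) → 172
combine ep(149), be(162) → 311
combine 172, et(189) → 361
combine ga(197), 311 → 508
combine 361, 508 → 869
Huffman total = 172 + 311 + 361 + 508 + 869 = 2221 bits.
Saving = 2607 − 2221 = 386 bits.

386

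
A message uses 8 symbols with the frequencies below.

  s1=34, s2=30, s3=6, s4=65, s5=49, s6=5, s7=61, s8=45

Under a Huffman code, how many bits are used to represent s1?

3

Repeatedly merge the two smallest:
s6(5) + s3(6) → 11
11 + s2(30) → 41
s1(34) + 41 → 75
s8(45) + s5(49) → 94
s7(61) + s4(65) → 126
75 + 94 → 169
126 + 169 → 295
s1 sits 3 levels below the root, so its codeword is 3 bits.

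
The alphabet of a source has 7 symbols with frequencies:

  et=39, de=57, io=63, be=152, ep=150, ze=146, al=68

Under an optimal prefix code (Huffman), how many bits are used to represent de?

4

Huffman merges, smallest pair first:
merge et(39) and de(57): 96
merge io(63) and al(68): 131
merge 96 and 131: 227
merge ze(146) and ep(150): 296
merge be(152) and 227: 379
merge 296 and 379: 675
de sits 4 levels below the root, so its codeword is 4 bits.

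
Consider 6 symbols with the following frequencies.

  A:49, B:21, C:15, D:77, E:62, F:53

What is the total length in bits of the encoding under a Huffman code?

675

Merge the two smallest weights repeatedly:
C(15) + B(21) → 36
36 + A(49) → 85
F(53) + E(62) → 115
D(77) + 85 → 162
115 + 162 → 277
The encoded length is the sum of every internal node's weight: 36 + 85 + 115 + 162 + 277 = 675 bits.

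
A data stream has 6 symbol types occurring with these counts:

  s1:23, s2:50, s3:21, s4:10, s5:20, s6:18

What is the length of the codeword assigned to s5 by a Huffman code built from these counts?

Huffman merges, smallest pair first:
merge s4(10) and s6(18): 28
merge s5(20) and s3(21): 41
merge s1(23) and 28: 51
merge 41 and s2(50): 91
merge 51 and 91: 142
The subtree containing s5 is merged 3 times, so code length = 3.

3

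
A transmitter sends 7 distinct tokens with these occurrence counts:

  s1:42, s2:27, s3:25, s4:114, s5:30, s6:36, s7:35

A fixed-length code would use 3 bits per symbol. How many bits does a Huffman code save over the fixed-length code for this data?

Fixed-length: 3 bits × 309 symbols = 927 bits.
Huffman merges:
merge s3(25) and s2(27): 52
merge s5(30) and s7(35): 65
merge s6(36) and s1(42): 78
merge 52 and 65: 117
merge 78 and s4(114): 192
merge 117 and 192: 309
Huffman total = 52 + 65 + 78 + 117 + 192 + 309 = 813 bits.
Saving = 927 − 813 = 114 bits.

114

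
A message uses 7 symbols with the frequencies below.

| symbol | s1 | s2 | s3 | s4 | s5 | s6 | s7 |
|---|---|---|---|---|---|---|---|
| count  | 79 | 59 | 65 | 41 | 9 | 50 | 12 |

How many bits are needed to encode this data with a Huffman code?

822

Merge the two smallest weights repeatedly:
merge s5(9) and s7(12): 21
merge 21 and s4(41): 62
merge s6(50) and s2(59): 109
merge 62 and s3(65): 127
merge s1(79) and 109: 188
merge 127 and 188: 315
Each symbol's bit-cost is frequency × depth; summing gives 822 bits (equivalently 21 + 62 + 109 + 127 + 188 + 315).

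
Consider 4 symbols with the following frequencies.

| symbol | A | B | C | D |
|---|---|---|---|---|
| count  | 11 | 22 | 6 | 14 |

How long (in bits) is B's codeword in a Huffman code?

Build the tree from the bottom:
merge C(6) and A(11): 17
merge D(14) and 17: 31
merge B(22) and 31: 53
B is merged only at the final step, so code length = 1.

1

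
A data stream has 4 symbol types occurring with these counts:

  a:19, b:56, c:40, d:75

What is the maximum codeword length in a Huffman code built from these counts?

3

Merge the two lowest-weight nodes at each step:
a(19) + c(40) → 59
b(56) + 59 → 115
d(75) + 115 → 190
The first pair merged (a, c) ends up deepest, at depth 3.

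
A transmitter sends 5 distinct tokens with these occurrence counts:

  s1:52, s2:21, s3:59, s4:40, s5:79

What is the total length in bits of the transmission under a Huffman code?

Build the Huffman tree bottom-up:
merge s2(21) and s4(40): 61
merge s1(52) and s3(59): 111
merge 61 and s5(79): 140
merge 111 and 140: 251
Each symbol's bit-cost is frequency × depth; summing gives 563 bits (equivalently 61 + 111 + 140 + 251).

563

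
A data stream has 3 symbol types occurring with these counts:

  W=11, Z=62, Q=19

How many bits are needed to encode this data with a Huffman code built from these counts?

122

Merge the two smallest weights repeatedly:
W(11) + Q(19) → 30
30 + Z(62) → 92
The encoded length is the sum of every internal node's weight: 30 + 92 = 122 bits.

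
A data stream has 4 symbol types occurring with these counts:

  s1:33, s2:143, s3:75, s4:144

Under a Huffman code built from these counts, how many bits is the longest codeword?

Merge the two lowest-weight nodes at each step:
merge s1(33) and s3(75): 108
merge 108 and s2(143): 251
merge s4(144) and 251: 395
Maximum depth reached is 3.

3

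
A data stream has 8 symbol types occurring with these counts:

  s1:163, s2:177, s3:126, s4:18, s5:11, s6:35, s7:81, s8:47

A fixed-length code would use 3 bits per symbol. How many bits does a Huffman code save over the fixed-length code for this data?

Fixed-length: 3 bits × 658 symbols = 1974 bits.
Huffman merges:
combine s5(11), s4(18) → 29
combine 29, s6(35) → 64
combine s8(47), 64 → 111
combine s7(81), 111 → 192
combine s3(126), s1(163) → 289
combine s2(177), 192 → 369
combine 289, 369 → 658
Huffman total = 29 + 64 + 111 + 192 + 289 + 369 + 658 = 1712 bits.
Saving = 1974 − 1712 = 262 bits.

262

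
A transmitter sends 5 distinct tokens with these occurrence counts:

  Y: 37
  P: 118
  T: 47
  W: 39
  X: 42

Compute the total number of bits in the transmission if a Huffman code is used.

Build the Huffman tree bottom-up:
combine Y(37), W(39) → 76
combine X(42), T(47) → 89
combine 76, 89 → 165
combine P(118), 165 → 283
The encoded length is the sum of every internal node's weight: 76 + 89 + 165 + 283 = 613 bits.

613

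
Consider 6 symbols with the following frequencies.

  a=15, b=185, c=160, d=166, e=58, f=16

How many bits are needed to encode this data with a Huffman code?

1320

Merge the two smallest weights repeatedly:
combine a(15), f(16) → 31
combine 31, e(58) → 89
combine 89, c(160) → 249
combine d(166), b(185) → 351
combine 249, 351 → 600
Each symbol's bit-cost is frequency × depth; summing gives 1320 bits (equivalently 31 + 89 + 249 + 351 + 600).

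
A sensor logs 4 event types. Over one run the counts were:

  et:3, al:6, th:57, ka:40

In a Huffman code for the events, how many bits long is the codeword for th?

Build the tree from the bottom:
combine et(3), al(6) → 9
combine 9, ka(40) → 49
combine 49, th(57) → 106
th is merged only at the final step, so code length = 1.

1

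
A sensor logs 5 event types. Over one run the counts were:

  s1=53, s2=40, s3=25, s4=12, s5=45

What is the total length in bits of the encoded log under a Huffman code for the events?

387

Merge the two smallest weights repeatedly:
s4(12) + s3(25) → 37
37 + s2(40) → 77
s5(45) + s1(53) → 98
77 + 98 → 175
Each symbol's bit-cost is frequency × depth; summing gives 387 bits (equivalently 37 + 77 + 98 + 175).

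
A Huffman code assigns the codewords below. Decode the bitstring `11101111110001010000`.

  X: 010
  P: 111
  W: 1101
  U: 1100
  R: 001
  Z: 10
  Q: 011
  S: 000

Read left to right; each codeword is recognised as soon as it completes (prefix code):
  111→P | 011→Q | 111→P | 10→Z | 001→R | 010→X | 000→S
Decoded message: PQPZRXS

PQPZRXS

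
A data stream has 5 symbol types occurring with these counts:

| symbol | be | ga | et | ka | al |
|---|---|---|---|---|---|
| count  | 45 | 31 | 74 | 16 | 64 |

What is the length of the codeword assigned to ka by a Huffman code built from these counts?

3

Huffman merges, smallest pair first:
combine ka(16), ga(31) → 47
combine be(45), 47 → 92
combine al(64), et(74) → 138
combine 92, 138 → 230
The subtree containing ka is merged 3 times, so code length = 3.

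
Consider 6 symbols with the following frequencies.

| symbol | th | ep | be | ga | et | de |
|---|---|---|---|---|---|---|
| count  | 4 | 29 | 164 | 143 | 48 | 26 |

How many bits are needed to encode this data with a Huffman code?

860

Greedily combine the two least-frequent nodes:
merge th(4) and de(26): 30
merge ep(29) and 30: 59
merge et(48) and 59: 107
merge 107 and ga(143): 250
merge be(164) and 250: 414
Each symbol's bit-cost is frequency × depth; summing gives 860 bits (equivalently 30 + 59 + 107 + 250 + 414).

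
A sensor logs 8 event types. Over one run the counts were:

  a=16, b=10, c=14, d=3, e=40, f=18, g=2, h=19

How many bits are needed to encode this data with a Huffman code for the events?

327

Build the Huffman tree bottom-up:
merge g(2) and d(3): 5
merge 5 and b(10): 15
merge c(14) and 15: 29
merge a(16) and f(18): 34
merge h(19) and 29: 48
merge 34 and e(40): 74
merge 48 and 74: 122
The encoded length is the sum of every internal node's weight: 5 + 15 + 29 + 34 + 48 + 74 + 122 = 327 bits.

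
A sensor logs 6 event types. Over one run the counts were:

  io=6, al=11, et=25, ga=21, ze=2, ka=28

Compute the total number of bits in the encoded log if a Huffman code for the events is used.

213

Build the Huffman tree bottom-up:
combine ze(2), io(6) → 8
combine 8, al(11) → 19
combine 19, ga(21) → 40
combine et(25), ka(28) → 53
combine 40, 53 → 93
The encoded length is the sum of every internal node's weight: 8 + 19 + 40 + 53 + 93 = 213 bits.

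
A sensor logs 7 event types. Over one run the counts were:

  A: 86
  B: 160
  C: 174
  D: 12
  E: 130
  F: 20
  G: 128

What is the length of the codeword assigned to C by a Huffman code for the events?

2

Huffman merges, smallest pair first:
D(12) + F(20) → 32
32 + A(86) → 118
118 + G(128) → 246
E(130) + B(160) → 290
C(174) + 246 → 420
290 + 420 → 710
C's leaf is at depth 2, giving a 2-bit codeword.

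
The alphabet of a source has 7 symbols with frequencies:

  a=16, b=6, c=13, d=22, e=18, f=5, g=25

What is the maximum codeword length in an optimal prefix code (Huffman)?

Merge the two lowest-weight nodes at each step:
merge f(5) and b(6): 11
merge 11 and c(13): 24
merge a(16) and e(18): 34
merge d(22) and 24: 46
merge g(25) and 34: 59
merge 46 and 59: 105
Maximum depth reached is 4.

4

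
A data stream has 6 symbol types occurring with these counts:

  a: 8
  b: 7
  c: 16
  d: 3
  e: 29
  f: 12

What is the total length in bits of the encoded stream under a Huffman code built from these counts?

Build the Huffman tree bottom-up:
merge d(3) and b(7): 10
merge a(8) and 10: 18
merge f(12) and c(16): 28
merge 18 and 28: 46
merge e(29) and 46: 75
The encoded length is the sum of every internal node's weight: 10 + 18 + 28 + 46 + 75 = 177 bits.

177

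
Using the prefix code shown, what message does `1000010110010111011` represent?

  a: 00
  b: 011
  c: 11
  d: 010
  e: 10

eadcaecec

Read left to right; each codeword is recognised as soon as it completes (prefix code):
  10→e | 00→a | 010→d | 11→c | 00→a | 10→e | 11→c | 10→e | 11→c
Decoded message: eadcaecec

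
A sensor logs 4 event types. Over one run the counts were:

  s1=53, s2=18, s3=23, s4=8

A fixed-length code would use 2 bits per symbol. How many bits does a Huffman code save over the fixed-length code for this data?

Fixed-length: 2 bits × 102 symbols = 204 bits.
Huffman merges:
combine s4(8), s2(18) → 26
combine s3(23), 26 → 49
combine 49, s1(53) → 102
Huffman total = 26 + 49 + 102 = 177 bits.
Saving = 204 − 177 = 27 bits.

27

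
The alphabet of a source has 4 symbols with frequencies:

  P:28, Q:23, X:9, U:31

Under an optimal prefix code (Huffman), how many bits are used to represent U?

2

Build the tree from the bottom:
X(9) + Q(23) → 32
P(28) + U(31) → 59
32 + 59 → 91
The subtree containing U is merged 2 times, so code length = 2.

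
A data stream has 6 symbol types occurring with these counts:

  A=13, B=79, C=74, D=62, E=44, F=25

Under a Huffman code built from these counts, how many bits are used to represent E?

3

Repeatedly merge the two smallest:
A(13) + F(25) → 38
38 + E(44) → 82
D(62) + C(74) → 136
B(79) + 82 → 161
136 + 161 → 297
E sits 3 levels below the root, so its codeword is 3 bits.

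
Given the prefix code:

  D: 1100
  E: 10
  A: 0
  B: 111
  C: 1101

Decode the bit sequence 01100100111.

ADEAB

Read left to right; each codeword is recognised as soon as it completes (prefix code):
  0→A | 1100→D | 10→E | 0→A | 111→B
Decoded message: ADEAB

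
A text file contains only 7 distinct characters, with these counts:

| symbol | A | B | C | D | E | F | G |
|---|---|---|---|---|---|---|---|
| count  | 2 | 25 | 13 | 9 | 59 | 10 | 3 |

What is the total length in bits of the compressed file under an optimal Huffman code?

Build the Huffman tree bottom-up:
merge A(2) and G(3): 5
merge 5 and D(9): 14
merge F(10) and C(13): 23
merge 14 and 23: 37
merge B(25) and 37: 62
merge E(59) and 62: 121
The encoded length is the sum of every internal node's weight: 5 + 14 + 23 + 37 + 62 + 121 = 262 bits.

262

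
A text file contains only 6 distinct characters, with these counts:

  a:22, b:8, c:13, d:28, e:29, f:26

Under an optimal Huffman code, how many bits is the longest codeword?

Merge the two lowest-weight nodes at each step:
combine b(8), c(13) → 21
combine 21, a(22) → 43
combine f(26), d(28) → 54
combine e(29), 43 → 72
combine 54, 72 → 126
The first pair merged (b, c) ends up deepest, at depth 4.

4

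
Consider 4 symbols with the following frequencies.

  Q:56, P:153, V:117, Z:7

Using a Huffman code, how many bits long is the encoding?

Merge the two smallest weights repeatedly:
Z(7) + Q(56) → 63
63 + V(117) → 180
P(153) + 180 → 333
The encoded length is the sum of every internal node's weight: 63 + 180 + 333 = 576 bits.

576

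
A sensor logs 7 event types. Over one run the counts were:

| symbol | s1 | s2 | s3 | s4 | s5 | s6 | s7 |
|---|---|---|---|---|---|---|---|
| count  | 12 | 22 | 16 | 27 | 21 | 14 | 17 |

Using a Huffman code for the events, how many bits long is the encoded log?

Greedily combine the two least-frequent nodes:
combine s1(12), s6(14) → 26
combine s3(16), s7(17) → 33
combine s5(21), s2(22) → 43
combine 26, s4(27) → 53
combine 33, 43 → 76
combine 53, 76 → 129
Each symbol's bit-cost is frequency × depth; summing gives 360 bits (equivalently 26 + 33 + 43 + 53 + 76 + 129).

360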